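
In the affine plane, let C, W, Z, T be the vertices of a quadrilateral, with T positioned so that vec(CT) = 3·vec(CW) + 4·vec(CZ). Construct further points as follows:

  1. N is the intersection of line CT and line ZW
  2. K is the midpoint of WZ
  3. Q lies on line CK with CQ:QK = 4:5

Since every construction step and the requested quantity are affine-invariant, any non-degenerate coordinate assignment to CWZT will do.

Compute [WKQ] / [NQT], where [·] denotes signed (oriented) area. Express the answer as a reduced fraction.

[WKQ]:[NQT] = 35/24

Work in coordinates with C = (0, 0), W = (1, 0), Z = (0, 1), T = (3, 4).
1. N is the intersection of line CT and line ZW ⇒ N = (3/7, 4/7)
2. K is the midpoint of WZ ⇒ K = (1/2, 1/2)
3. Q lies on line CK with CQ:QK = 4:5 ⇒ Q = (2/9, 2/9)
2·[WKQ] = 5/18, 2·[NQT] = 4/21
[WKQ]:[NQT] = 5/18:4/21 = 35/24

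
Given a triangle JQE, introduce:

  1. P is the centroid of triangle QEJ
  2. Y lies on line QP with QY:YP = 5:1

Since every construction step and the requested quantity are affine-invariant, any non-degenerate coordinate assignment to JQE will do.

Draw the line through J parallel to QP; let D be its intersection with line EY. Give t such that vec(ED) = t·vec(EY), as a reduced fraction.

t = 2

Set J = (0, 0), Q = (1, 0), E = (0, 1); any affine frame gives the same invariant.
1. P is the centroid of triangle QEJ ⇒ P = (1/3, 1/3)
2. Y lies on line QP with QY:YP = 5:1 ⇒ Y = (4/9, 5/18)
through J parallel to QP: direction (-2/3, 1/3); meets EY at D = (8/9, -4/9)
D = E + t·(Y−E) with t = 2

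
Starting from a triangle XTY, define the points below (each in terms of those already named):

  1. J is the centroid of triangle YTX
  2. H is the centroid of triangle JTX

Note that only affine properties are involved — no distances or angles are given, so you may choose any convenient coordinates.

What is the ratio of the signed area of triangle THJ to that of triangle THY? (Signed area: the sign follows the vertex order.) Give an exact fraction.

Set X = (0, 0), T = (1, 0), Y = (0, 1); any affine frame gives the same invariant.
1. J is the centroid of triangle YTX ⇒ J = (1/3, 1/3)
2. H is the centroid of triangle JTX ⇒ H = (4/9, 1/9)
2·[THJ] = -1/9, 2·[THY] = -4/9
[THJ]:[THY] = -1/9:-4/9 = 1/4

[THJ]:[THY] = 1/4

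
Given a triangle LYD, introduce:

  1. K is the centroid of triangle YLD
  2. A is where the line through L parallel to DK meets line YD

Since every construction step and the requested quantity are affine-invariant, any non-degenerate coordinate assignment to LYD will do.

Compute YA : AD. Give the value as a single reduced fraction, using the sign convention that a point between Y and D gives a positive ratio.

Assign L = (0, 0), Y = (1, 0), D = (0, 1) — the answer is frame-independent, so this choice is without loss of generality.
1. K is the centroid of triangle YLD ⇒ K = (1/3, 1/3)
2. A is where the line through L parallel to DK meets line YD ⇒ A = (-1, 2)
A = Y + t·(D−Y) with t = 2, so YA:AD = t:(1−t) = 2:-1

YA:AD = -2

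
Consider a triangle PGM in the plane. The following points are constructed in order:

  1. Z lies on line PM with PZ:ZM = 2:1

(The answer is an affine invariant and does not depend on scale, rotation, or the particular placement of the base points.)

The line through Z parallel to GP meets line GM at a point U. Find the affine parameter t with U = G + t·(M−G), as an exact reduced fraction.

Choose coordinates P = (0, 0), G = (1, 0), M = (0, 1).
1. Z lies on line PM with PZ:ZM = 2:1 ⇒ Z = (0, 2/3)
through Z parallel to GP: direction (-1, 0); meets GM at U = (1/3, 2/3)
U = G + t·(M−G) with t = 2/3

t = 2/3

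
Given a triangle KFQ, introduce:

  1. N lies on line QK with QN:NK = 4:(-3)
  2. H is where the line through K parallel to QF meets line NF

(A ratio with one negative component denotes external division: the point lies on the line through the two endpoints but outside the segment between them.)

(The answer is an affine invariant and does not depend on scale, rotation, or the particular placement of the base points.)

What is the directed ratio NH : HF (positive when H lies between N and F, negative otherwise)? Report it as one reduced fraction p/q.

NH:HF = 3

Set K = (0, 0), F = (1, 0), Q = (0, 1); any affine frame gives the same invariant.
1. N lies on line QK with QN:NK = 4:(-3) ⇒ N = (0, -3)
2. H is where the line through K parallel to QF meets line NF ⇒ H = (3/4, -3/4)
H = N + t·(F−N) with t = 3/4, so NH:HF = t:(1−t) = 3/4:1/4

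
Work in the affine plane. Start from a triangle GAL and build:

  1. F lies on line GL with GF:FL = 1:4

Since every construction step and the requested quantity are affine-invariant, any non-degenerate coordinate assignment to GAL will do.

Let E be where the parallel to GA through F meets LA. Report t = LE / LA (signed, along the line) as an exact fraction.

Set G = (0, 0), A = (1, 0), L = (0, 1); any affine frame gives the same invariant.
1. F lies on line GL with GF:FL = 1:4 ⇒ F = (0, 1/5)
through F parallel to GA: direction (1, 0); meets LA at E = (4/5, 1/5)
E = L + t·(A−L) with t = 4/5

t = 4/5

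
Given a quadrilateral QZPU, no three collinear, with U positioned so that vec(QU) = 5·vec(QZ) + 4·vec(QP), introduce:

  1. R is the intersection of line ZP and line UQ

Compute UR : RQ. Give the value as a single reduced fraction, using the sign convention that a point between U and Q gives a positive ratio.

UR:RQ = 8

Assign Q = (0, 0), Z = (1, 0), P = (0, 1), U = (5, 4) — the answer is frame-independent, so this choice is without loss of generality.
1. R is the intersection of line ZP and line UQ ⇒ R = (5/9, 4/9)
R = U + t·(Q−U) with t = 8/9, so UR:RQ = t:(1−t) = 8/9:1/9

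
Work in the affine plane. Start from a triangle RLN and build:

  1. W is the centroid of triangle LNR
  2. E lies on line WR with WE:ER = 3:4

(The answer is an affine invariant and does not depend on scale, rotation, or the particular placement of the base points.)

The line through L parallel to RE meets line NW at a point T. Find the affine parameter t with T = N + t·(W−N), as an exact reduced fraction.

t = 2

Choose coordinates R = (0, 0), L = (1, 0), N = (0, 1).
1. W is the centroid of triangle LNR ⇒ W = (1/3, 1/3)
2. E lies on line WR with WE:ER = 3:4 ⇒ E = (4/21, 4/21)
through L parallel to RE: direction (4/21, 4/21); meets NW at T = (2/3, -1/3)
T = N + t·(W−N) with t = 2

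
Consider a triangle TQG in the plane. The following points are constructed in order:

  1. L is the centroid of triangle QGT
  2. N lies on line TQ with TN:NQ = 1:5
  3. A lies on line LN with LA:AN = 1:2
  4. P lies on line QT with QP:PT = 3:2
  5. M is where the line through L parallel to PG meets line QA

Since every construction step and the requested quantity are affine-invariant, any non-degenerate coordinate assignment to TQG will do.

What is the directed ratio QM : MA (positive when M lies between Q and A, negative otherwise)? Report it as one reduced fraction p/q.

QM:MA = 16/3

Choose coordinates T = (0, 0), Q = (1, 0), G = (0, 1).
1. L is the centroid of triangle QGT ⇒ L = (1/3, 1/3)
2. N lies on line TQ with TN:NQ = 1:5 ⇒ N = (1/6, 0)
3. A lies on line LN with LA:AN = 1:2 ⇒ A = (5/18, 2/9)
4. P lies on line QT with QP:PT = 3:2 ⇒ P = (2/5, 0)
5. M is where the line through L parallel to PG meets line QA ⇒ M = (67/171, 32/171)
M = Q + t·(A−Q) with t = 16/19, so QM:MA = t:(1−t) = 16/19:3/19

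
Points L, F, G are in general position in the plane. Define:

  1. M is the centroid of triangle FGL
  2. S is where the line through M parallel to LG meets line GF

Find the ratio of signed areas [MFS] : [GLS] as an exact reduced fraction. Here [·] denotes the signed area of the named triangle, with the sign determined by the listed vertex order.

Choose coordinates L = (0, 0), F = (1, 0), G = (0, 1).
1. M is the centroid of triangle FGL ⇒ M = (1/3, 1/3)
2. S is where the line through M parallel to LG meets line GF ⇒ S = (1/3, 2/3)
2·[MFS] = 2/9, 2·[GLS] = 1/3
[MFS]:[GLS] = 2/9:1/3 = 2/3

[MFS]:[GLS] = 2/3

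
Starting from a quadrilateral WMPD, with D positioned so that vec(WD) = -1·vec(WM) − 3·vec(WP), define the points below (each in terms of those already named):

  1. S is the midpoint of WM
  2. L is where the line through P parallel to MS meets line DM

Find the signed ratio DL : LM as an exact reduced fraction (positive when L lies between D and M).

Set W = (0, 0), M = (1, 0), P = (0, 1), D = (-1, -3); any affine frame gives the same invariant.
1. S is the midpoint of WM ⇒ S = (1/2, 0)
2. L is where the line through P parallel to MS meets line DM ⇒ L = (5/3, 1)
L = D + t·(M−D) with t = 4/3, so DL:LM = t:(1−t) = 4/3:-1/3

DL:LM = -4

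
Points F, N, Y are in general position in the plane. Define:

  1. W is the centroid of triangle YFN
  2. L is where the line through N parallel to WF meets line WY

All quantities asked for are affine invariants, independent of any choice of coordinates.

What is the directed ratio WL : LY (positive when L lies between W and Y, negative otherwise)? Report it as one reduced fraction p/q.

WL:LY = -1/2

Assign F = (0, 0), N = (1, 0), Y = (0, 1) — the answer is frame-independent, so this choice is without loss of generality.
1. W is the centroid of triangle YFN ⇒ W = (1/3, 1/3)
2. L is where the line through N parallel to WF meets line WY ⇒ L = (2/3, -1/3)
L = W + t·(Y−W) with t = -1, so WL:LY = t:(1−t) = -1:2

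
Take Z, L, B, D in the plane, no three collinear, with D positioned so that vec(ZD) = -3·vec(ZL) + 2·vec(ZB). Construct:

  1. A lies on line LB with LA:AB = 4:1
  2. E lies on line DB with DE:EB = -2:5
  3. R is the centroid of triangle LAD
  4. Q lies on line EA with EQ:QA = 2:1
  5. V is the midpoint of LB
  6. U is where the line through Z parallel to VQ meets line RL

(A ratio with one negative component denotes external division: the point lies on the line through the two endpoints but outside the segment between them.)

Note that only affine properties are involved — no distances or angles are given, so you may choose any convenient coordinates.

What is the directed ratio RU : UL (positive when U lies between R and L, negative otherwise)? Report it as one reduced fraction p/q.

RU:UL = -121/83

Assign Z = (0, 0), L = (1, 0), B = (0, 1), D = (-3, 2) — the answer is frame-independent, so this choice is without loss of generality.
1. A lies on line LB with LA:AB = 4:1 ⇒ A = (1/5, 4/5)
2. E lies on line DB with DE:EB = -2:5 ⇒ E = (-5, 8/3)
3. R is the centroid of triangle LAD ⇒ R = (-3/5, 14/15)
4. Q lies on line EA with EQ:QA = 2:1 ⇒ Q = (-23/15, 64/45)
5. V is the midpoint of LB ⇒ V = (1/2, 1/2)
6. U is where the line through Z parallel to VQ meets line RL ⇒ U = (427/95, -581/285)
U = R + t·(L−R) with t = 121/38, so RU:UL = t:(1−t) = 121/38:-83/38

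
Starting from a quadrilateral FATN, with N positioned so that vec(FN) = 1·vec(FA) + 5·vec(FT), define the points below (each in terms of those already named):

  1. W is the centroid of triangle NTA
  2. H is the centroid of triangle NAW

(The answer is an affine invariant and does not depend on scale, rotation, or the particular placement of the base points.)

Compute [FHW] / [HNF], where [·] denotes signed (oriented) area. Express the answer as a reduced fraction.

[FHW]:[HNF] = 2/19

Assign F = (0, 0), A = (1, 0), T = (0, 1), N = (1, 5) — the answer is frame-independent, so this choice is without loss of generality.
1. W is the centroid of triangle NTA ⇒ W = (2/3, 2)
2. H is the centroid of triangle NAW ⇒ H = (8/9, 7/3)
2·[FHW] = 2/9, 2·[HNF] = 19/9
[FHW]:[HNF] = 2/9:19/9 = 2/19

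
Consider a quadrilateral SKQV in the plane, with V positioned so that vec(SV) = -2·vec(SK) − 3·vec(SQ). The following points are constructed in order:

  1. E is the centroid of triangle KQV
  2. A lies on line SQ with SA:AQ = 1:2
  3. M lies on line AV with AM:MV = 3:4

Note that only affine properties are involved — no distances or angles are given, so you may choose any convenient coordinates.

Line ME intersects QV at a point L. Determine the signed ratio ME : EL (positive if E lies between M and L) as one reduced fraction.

ME:EL = -13/21

Set S = (0, 0), K = (1, 0), Q = (0, 1), V = (-2, -3); any affine frame gives the same invariant.
1. E is the centroid of triangle KQV ⇒ E = (-1/3, -2/3)
2. A lies on line SQ with SA:AQ = 1:2 ⇒ A = (0, 1/3)
3. M lies on line AV with AM:MV = 3:4 ⇒ M = (-6/7, -23/21)
line ME meets QV at L = (-46/39, -53/39)
E = M + t·(L−M) with t = -13/8, so ME:EL = -13/8:21/8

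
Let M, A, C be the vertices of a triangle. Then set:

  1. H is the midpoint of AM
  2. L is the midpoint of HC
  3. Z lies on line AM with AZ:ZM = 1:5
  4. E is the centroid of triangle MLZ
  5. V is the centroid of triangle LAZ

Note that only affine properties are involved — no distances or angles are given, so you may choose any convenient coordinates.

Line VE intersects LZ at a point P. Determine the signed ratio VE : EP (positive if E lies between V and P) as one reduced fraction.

Work in coordinates with M = (0, 0), A = (1, 0), C = (0, 1).
1. H is the midpoint of AM ⇒ H = (1/2, 0)
2. L is the midpoint of HC ⇒ L = (1/4, 1/2)
3. Z lies on line AM with AZ:ZM = 1:5 ⇒ Z = (5/6, 0)
4. E is the centroid of triangle MLZ ⇒ E = (13/36, 1/6)
5. V is the centroid of triangle LAZ ⇒ V = (25/36, 1/6)
line VE meets LZ at P = (23/36, 1/6)
E = V + t·(P−V) with t = 6, so VE:EP = 6:-5

VE:EP = -6/5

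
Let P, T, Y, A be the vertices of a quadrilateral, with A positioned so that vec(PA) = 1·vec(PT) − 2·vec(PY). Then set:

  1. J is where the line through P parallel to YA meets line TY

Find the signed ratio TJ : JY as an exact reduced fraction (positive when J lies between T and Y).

Choose coordinates P = (0, 0), T = (1, 0), Y = (0, 1), A = (1, -2).
1. J is where the line through P parallel to YA meets line TY ⇒ J = (-1/2, 3/2)
J = T + t·(Y−T) with t = 3/2, so TJ:JY = t:(1−t) = 3/2:-1/2

TJ:JY = -3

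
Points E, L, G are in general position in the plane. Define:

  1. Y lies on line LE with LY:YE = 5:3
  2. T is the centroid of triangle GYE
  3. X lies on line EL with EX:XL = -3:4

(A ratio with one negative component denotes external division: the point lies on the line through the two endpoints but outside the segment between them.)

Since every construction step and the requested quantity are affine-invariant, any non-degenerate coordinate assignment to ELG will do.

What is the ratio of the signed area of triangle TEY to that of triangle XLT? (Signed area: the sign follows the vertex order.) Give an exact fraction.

[TEY]:[XLT] = 3/32

Assign E = (0, 0), L = (1, 0), G = (0, 1) — the answer is frame-independent, so this choice is without loss of generality.
1. Y lies on line LE with LY:YE = 5:3 ⇒ Y = (3/8, 0)
2. T is the centroid of triangle GYE ⇒ T = (1/8, 1/3)
3. X lies on line EL with EX:XL = -3:4 ⇒ X = (-3, 0)
2·[TEY] = 1/8, 2·[XLT] = 4/3
[TEY]:[XLT] = 1/8:4/3 = 3/32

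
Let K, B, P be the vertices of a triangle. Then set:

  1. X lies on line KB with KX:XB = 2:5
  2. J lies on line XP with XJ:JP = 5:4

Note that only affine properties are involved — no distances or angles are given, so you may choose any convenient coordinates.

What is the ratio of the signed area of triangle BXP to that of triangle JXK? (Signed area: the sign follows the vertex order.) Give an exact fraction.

Work in coordinates with K = (0, 0), B = (1, 0), P = (0, 1).
1. X lies on line KB with KX:XB = 2:5 ⇒ X = (2/7, 0)
2. J lies on line XP with XJ:JP = 5:4 ⇒ J = (8/63, 5/9)
2·[BXP] = -5/7, 2·[JXK] = -10/63
[BXP]:[JXK] = -5/7:-10/63 = 9/2

[BXP]:[JXK] = 9/2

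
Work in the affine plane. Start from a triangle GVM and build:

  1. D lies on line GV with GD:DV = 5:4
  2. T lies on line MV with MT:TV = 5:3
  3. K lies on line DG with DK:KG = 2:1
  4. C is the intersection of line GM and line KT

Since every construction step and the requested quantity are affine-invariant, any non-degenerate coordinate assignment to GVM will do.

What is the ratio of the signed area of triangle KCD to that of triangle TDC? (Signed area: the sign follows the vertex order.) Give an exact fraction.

[KCD]:[TDC] = -8/27

Choose coordinates G = (0, 0), V = (1, 0), M = (0, 1).
1. D lies on line GV with GD:DV = 5:4 ⇒ D = (5/9, 0)
2. T lies on line MV with MT:TV = 5:3 ⇒ T = (5/8, 3/8)
3. K lies on line DG with DK:KG = 2:1 ⇒ K = (5/27, 0)
4. C is the intersection of line GM and line KT ⇒ C = (0, -3/19)
2·[KCD] = 10/171, 2·[TDC] = -15/76
[KCD]:[TDC] = 10/171:-15/76 = -8/27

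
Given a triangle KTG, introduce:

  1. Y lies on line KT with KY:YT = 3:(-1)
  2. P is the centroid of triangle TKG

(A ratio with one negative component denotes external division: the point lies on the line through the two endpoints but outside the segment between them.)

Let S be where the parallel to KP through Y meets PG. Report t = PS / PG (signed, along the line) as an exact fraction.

Assign K = (0, 0), T = (1, 0), G = (0, 1) — the answer is frame-independent, so this choice is without loss of generality.
1. Y lies on line KT with KY:YT = 3:(-1) ⇒ Y = (3/2, 0)
2. P is the centroid of triangle TKG ⇒ P = (1/3, 1/3)
through Y parallel to KP: direction (1/3, 1/3); meets PG at S = (5/6, -2/3)
S = P + t·(G−P) with t = -3/2

t = -3/2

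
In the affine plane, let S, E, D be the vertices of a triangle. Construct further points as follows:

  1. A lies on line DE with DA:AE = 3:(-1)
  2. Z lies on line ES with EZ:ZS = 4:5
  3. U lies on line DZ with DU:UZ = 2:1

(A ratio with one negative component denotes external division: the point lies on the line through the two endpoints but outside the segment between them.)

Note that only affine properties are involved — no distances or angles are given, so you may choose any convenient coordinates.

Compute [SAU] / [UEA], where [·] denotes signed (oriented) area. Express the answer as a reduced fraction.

Set S = (0, 0), E = (1, 0), D = (0, 1); any affine frame gives the same invariant.
1. A lies on line DE with DA:AE = 3:(-1) ⇒ A = (3/2, -1/2)
2. Z lies on line ES with EZ:ZS = 4:5 ⇒ Z = (5/9, 0)
3. U lies on line DZ with DU:UZ = 2:1 ⇒ U = (10/27, 1/3)
2·[SAU] = 37/54, 2·[UEA] = -4/27
[SAU]:[UEA] = 37/54:-4/27 = -37/8

[SAU]:[UEA] = -37/8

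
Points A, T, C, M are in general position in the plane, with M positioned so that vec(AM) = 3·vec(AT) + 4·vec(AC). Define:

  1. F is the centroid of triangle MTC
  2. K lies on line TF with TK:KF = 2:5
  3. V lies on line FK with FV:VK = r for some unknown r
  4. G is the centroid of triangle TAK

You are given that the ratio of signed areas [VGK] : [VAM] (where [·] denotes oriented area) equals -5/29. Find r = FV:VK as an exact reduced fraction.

Work in coordinates with A = (0, 0), T = (1, 0), C = (0, 1), M = (3, 4).
1. F is the centroid of triangle MTC ⇒ F = (4/3, 5/3)
2. K lies on line TF with TK:KF = 2:5 ⇒ K = (23/21, 10/21)
3. With FV:VK = r, write λ = r/(r+1) so V = F + λ·(K−F); V is affine-linear in λ
4. G is the centroid of triangle TAK ⇒ G = (44/63, 10/63)
Every point depending on V is an affine combination of V and λ-independent points, so each such coordinate is linear in λ; the λ² term in each signed area is a multiple of (K−F)×(K−F) = 0, so 2·[VGK] and 2·[VAM] are each linear in λ. Evaluating at λ=0 and λ=1:
  2·[VGK] = -25/63·λ + 25/63,   2·[VAM] = -55/21·λ − 1/3
So [VGK]:[VAM] = (-25/63·λ + 25/63) / (-55/21·λ − 1/3). Setting this equal to -5/29:
  -25/63·λ + 25/63 = -5/29·(-55/21·λ − 1/3)  ⇒  λ = 2/5
Then r = λ/(1−λ) = (2/5)/(3/5) = 2/3. Check: with r = 2/3, V = (26/21, 25/21) and [VGK]:[VAM] = -5/29 as required.

r = 2/3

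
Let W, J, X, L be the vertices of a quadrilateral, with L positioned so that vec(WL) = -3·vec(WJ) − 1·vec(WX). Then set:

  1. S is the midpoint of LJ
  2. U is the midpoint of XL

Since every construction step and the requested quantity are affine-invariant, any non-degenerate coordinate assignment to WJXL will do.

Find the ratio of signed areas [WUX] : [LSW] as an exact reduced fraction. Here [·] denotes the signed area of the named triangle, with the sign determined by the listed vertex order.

[WUX]:[LSW] = -3

Work in coordinates with W = (0, 0), J = (1, 0), X = (0, 1), L = (-3, -1).
1. S is the midpoint of LJ ⇒ S = (-1, -1/2)
2. U is the midpoint of XL ⇒ U = (-3/2, 0)
2·[WUX] = -3/2, 2·[LSW] = 1/2
[WUX]:[LSW] = -3/2:1/2 = -3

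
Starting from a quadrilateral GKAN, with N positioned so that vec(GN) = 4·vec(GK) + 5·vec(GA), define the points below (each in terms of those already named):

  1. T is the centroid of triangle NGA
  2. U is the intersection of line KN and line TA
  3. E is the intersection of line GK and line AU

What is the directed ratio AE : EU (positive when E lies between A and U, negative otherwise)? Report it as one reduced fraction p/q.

Work in coordinates with G = (0, 0), K = (1, 0), A = (0, 1), N = (4, 5).
1. T is the centroid of triangle NGA ⇒ T = (4/3, 2)
2. U is the intersection of line KN and line TA ⇒ U = (32/11, 35/11)
3. E is the intersection of line GK and line AU ⇒ E = (-4/3, 0)
E = A + t·(U−A) with t = -11/24, so AE:EU = t:(1−t) = -11/24:35/24

AE:EU = -11/35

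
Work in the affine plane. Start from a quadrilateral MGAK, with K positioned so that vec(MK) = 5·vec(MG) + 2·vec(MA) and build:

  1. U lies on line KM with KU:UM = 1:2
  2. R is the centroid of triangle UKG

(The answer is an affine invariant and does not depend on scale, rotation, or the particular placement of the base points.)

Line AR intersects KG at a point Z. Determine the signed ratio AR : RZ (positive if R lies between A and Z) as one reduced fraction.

Assign M = (0, 0), G = (1, 0), A = (0, 1), K = (5, 2) — the answer is frame-independent, so this choice is without loss of generality.
1. U lies on line KM with KU:UM = 1:2 ⇒ U = (10/3, 4/3)
2. R is the centroid of triangle UKG ⇒ R = (28/9, 10/9)
line AR meets KG at Z = (42/13, 29/26)
R = A + t·(Z−A) with t = 26/27, so AR:RZ = 26/27:1/27

AR:RZ = 26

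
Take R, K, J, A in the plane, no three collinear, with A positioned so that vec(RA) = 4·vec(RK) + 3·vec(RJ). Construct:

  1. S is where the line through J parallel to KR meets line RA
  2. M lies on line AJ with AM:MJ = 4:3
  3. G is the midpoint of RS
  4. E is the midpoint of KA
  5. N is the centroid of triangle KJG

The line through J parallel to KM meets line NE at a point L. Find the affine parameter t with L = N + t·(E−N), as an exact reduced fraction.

t = -35/73

Assign R = (0, 0), K = (1, 0), J = (0, 1), A = (4, 3) — the answer is frame-independent, so this choice is without loss of generality.
1. S is where the line through J parallel to KR meets line RA ⇒ S = (4/3, 1)
2. M lies on line AJ with AM:MJ = 4:3 ⇒ M = (12/7, 13/7)
3. G is the midpoint of RS ⇒ G = (2/3, 1/2)
4. E is the midpoint of KA ⇒ E = (5/2, 3/2)
5. N is the centroid of triangle KJG ⇒ N = (5/9, 1/2)
through J parallel to KM: direction (5/7, 13/7); meets NE at L = (-55/146, 3/146)
L = N + t·(E−N) with t = -35/73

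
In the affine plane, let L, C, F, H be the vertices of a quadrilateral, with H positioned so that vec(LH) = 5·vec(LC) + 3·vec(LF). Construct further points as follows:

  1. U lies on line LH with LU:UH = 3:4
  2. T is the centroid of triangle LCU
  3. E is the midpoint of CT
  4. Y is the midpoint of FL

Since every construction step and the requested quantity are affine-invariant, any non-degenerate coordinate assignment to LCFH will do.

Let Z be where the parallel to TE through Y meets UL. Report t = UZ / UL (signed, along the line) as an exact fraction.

Work in coordinates with L = (0, 0), C = (1, 0), F = (0, 1), H = (5, 3).
1. U lies on line LH with LU:UH = 3:4 ⇒ U = (15/7, 9/7)
2. T is the centroid of triangle LCU ⇒ T = (22/21, 3/7)
3. E is the midpoint of CT ⇒ E = (43/42, 3/14)
4. Y is the midpoint of FL ⇒ Y = (0, 1/2)
through Y parallel to TE: direction (-1/42, -3/14); meets UL at Z = (-5/84, -1/28)
Z = U + t·(L−U) with t = 37/36

t = 37/36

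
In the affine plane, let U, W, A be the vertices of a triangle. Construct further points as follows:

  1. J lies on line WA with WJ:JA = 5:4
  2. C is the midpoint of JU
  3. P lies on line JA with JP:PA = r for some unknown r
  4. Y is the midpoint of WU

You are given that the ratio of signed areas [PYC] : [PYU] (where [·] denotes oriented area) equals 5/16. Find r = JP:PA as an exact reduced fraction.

Work in coordinates with U = (0, 0), W = (1, 0), A = (0, 1).
1. J lies on line WA with WJ:JA = 5:4 ⇒ J = (4/9, 5/9)
2. C is the midpoint of JU ⇒ C = (2/9, 5/18)
3. With JP:PA = r, write λ = r/(r+1) so P = J + λ·(A−J); P is affine-linear in λ
4. Y is the midpoint of WU ⇒ Y = (1/2, 0)
Every point depending on P is an affine combination of P and λ-independent points, so each such coordinate is linear in λ; the λ² term in each signed area is a multiple of (A−J)×(A−J) = 0, so 2·[PYC] and 2·[PYU] are each linear in λ. Evaluating at λ=0 and λ=1:
  2·[PYC] = -5/36,   2·[PYU] = -2/9·λ − 5/18
So [PYC]:[PYU] = (-5/36) / (-2/9·λ − 5/18). Setting this equal to 5/16:
  -5/36 = 5/16·(-2/9·λ − 5/18)  ⇒  λ = 3/4
Then r = λ/(1−λ) = (3/4)/(1/4) = 3. Check: with r = 3, P = (1/9, 8/9) and [PYC]:[PYU] = 5/16 as required.

r = 3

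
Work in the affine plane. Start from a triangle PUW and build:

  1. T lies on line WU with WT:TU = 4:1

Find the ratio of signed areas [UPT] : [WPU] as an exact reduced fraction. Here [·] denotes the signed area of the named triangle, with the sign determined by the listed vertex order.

Work in coordinates with P = (0, 0), U = (1, 0), W = (0, 1).
1. T lies on line WU with WT:TU = 4:1 ⇒ T = (4/5, 1/5)
2·[UPT] = -1/5, 2·[WPU] = 1
[UPT]:[WPU] = -1/5:1 = -1/5

[UPT]:[WPU] = -1/5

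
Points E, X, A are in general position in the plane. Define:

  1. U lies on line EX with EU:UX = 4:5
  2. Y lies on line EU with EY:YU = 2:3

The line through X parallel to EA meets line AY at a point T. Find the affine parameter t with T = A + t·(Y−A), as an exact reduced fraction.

Work in coordinates with E = (0, 0), X = (1, 0), A = (0, 1).
1. U lies on line EX with EU:UX = 4:5 ⇒ U = (4/9, 0)
2. Y lies on line EU with EY:YU = 2:3 ⇒ Y = (8/45, 0)
through X parallel to EA: direction (0, 1); meets AY at T = (1, -37/8)
T = A + t·(Y−A) with t = 45/8

t = 45/8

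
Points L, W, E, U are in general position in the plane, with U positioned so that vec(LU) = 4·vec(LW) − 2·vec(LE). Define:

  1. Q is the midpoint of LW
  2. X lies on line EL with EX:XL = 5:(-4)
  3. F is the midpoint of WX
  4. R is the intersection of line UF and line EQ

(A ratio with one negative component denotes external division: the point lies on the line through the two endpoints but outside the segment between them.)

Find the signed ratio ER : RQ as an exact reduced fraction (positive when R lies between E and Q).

ER:RQ = -3/2

Work in coordinates with L = (0, 0), W = (1, 0), E = (0, 1), U = (4, -2).
1. Q is the midpoint of LW ⇒ Q = (1/2, 0)
2. X lies on line EL with EX:XL = 5:(-4) ⇒ X = (0, -4)
3. F is the midpoint of WX ⇒ F = (1/2, -2)
4. R is the intersection of line UF and line EQ ⇒ R = (3/2, -2)
R = E + t·(Q−E) with t = 3, so ER:RQ = t:(1−t) = 3:-2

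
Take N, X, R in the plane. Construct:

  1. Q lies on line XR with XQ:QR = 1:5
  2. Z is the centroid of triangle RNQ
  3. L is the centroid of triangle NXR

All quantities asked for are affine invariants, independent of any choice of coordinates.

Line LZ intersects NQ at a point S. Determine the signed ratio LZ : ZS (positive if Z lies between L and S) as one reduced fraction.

LZ:ZS = -1/5

Set N = (0, 0), X = (1, 0), R = (0, 1); any affine frame gives the same invariant.
1. Q lies on line XR with XQ:QR = 1:5 ⇒ Q = (5/6, 1/6)
2. Z is the centroid of triangle RNQ ⇒ Z = (5/18, 7/18)
3. L is the centroid of triangle NXR ⇒ L = (1/3, 1/3)
line LZ meets NQ at S = (5/9, 1/9)
Z = L + t·(S−L) with t = -1/4, so LZ:ZS = -1/4:5/4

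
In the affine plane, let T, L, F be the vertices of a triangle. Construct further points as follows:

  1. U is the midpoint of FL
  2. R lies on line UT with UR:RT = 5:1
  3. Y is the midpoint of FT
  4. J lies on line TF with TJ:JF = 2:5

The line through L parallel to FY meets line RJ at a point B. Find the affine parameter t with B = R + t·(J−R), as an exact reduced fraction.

Assign T = (0, 0), L = (1, 0), F = (0, 1) — the answer is frame-independent, so this choice is without loss of generality.
1. U is the midpoint of FL ⇒ U = (1/2, 1/2)
2. R lies on line UT with UR:RT = 5:1 ⇒ R = (1/12, 1/12)
3. Y is the midpoint of FT ⇒ Y = (0, 1/2)
4. J lies on line TF with TJ:JF = 2:5 ⇒ J = (0, 2/7)
through L parallel to FY: direction (0, -1/2); meets RJ at B = (1, -15/7)
B = R + t·(J−R) with t = -11

t = -11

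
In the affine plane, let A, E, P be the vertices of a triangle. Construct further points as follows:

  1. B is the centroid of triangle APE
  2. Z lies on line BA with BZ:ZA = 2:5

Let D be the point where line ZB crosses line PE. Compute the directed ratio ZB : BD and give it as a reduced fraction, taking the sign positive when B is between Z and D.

ZB:BD = 4/7

Choose coordinates A = (0, 0), E = (1, 0), P = (0, 1).
1. B is the centroid of triangle APE ⇒ B = (1/3, 1/3)
2. Z lies on line BA with BZ:ZA = 2:5 ⇒ Z = (5/21, 5/21)
line ZB meets PE at D = (1/2, 1/2)
B = Z + t·(D−Z) with t = 4/11, so ZB:BD = 4/11:7/11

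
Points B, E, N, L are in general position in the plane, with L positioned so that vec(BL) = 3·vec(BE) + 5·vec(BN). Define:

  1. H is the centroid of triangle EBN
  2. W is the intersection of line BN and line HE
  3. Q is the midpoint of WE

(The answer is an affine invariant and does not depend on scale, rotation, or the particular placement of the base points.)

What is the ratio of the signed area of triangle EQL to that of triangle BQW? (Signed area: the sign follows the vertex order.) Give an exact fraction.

[EQL]:[BQW] = -12

Work in coordinates with B = (0, 0), E = (1, 0), N = (0, 1), L = (3, 5).
1. H is the centroid of triangle EBN ⇒ H = (1/3, 1/3)
2. W is the intersection of line BN and line HE ⇒ W = (0, 1/2)
3. Q is the midpoint of WE ⇒ Q = (1/2, 1/4)
2·[EQL] = -3, 2·[BQW] = 1/4
[EQL]:[BQW] = -3:1/4 = -12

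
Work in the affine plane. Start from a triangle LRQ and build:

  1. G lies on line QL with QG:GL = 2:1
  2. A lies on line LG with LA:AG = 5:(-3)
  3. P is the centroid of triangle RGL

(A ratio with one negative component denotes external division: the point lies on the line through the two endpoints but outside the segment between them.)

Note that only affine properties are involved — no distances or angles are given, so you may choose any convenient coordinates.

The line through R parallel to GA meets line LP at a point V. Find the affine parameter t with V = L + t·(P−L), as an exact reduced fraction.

Choose coordinates L = (0, 0), R = (1, 0), Q = (0, 1).
1. G lies on line QL with QG:GL = 2:1 ⇒ G = (0, 1/3)
2. A lies on line LG with LA:AG = 5:(-3) ⇒ A = (0, 5/6)
3. P is the centroid of triangle RGL ⇒ P = (1/3, 1/9)
through R parallel to GA: direction (0, 1/2); meets LP at V = (1, 1/3)
V = L + t·(P−L) with t = 3

t = 3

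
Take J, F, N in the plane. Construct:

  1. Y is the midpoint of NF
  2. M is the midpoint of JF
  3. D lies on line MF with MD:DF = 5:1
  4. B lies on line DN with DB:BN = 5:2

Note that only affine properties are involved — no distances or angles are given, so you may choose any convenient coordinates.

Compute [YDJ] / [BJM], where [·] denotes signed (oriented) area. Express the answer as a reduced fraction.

[YDJ]:[BJM] = -77/60

Set J = (0, 0), F = (1, 0), N = (0, 1); any affine frame gives the same invariant.
1. Y is the midpoint of NF ⇒ Y = (1/2, 1/2)
2. M is the midpoint of JF ⇒ M = (1/2, 0)
3. D lies on line MF with MD:DF = 5:1 ⇒ D = (11/12, 0)
4. B lies on line DN with DB:BN = 5:2 ⇒ B = (11/42, 5/7)
2·[YDJ] = -11/24, 2·[BJM] = 5/14
[YDJ]:[BJM] = -11/24:5/14 = -77/60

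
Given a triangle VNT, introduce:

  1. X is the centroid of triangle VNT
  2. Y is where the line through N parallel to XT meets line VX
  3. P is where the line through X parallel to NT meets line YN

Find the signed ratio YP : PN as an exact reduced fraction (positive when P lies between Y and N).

YP:PN = -2

Work in coordinates with V = (0, 0), N = (1, 0), T = (0, 1).
1. X is the centroid of triangle VNT ⇒ X = (1/3, 1/3)
2. Y is where the line through N parallel to XT meets line VX ⇒ Y = (2/3, 2/3)
3. P is where the line through X parallel to NT meets line YN ⇒ P = (4/3, -2/3)
P = Y + t·(N−Y) with t = 2, so YP:PN = t:(1−t) = 2:-1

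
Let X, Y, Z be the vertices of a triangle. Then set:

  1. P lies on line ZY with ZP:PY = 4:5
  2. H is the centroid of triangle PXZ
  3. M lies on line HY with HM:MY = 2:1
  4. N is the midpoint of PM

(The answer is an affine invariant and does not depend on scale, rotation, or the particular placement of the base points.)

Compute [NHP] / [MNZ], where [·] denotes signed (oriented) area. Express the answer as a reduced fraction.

Set X = (0, 0), Y = (1, 0), Z = (0, 1); any affine frame gives the same invariant.
1. P lies on line ZY with ZP:PY = 4:5 ⇒ P = (4/9, 5/9)
2. H is the centroid of triangle PXZ ⇒ H = (4/27, 14/27)
3. M lies on line HY with HM:MY = 2:1 ⇒ M = (58/81, 14/81)
4. N is the midpoint of PM ⇒ N = (47/81, 59/162)
2·[NHP] = -5/81, 2·[MNZ] = 2/81
[NHP]:[MNZ] = -5/81:2/81 = -5/2

[NHP]:[MNZ] = -5/2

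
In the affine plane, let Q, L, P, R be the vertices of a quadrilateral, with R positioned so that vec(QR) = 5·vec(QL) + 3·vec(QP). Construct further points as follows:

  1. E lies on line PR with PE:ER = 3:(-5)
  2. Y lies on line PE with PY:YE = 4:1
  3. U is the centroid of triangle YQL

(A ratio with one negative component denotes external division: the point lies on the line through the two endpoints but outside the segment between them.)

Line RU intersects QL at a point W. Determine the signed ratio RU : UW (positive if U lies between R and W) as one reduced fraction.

RU:UW = -52/7

Assign Q = (0, 0), L = (1, 0), P = (0, 1), R = (5, 3) — the answer is frame-independent, so this choice is without loss of generality.
1. E lies on line PR with PE:ER = 3:(-5) ⇒ E = (-15/2, -2)
2. Y lies on line PE with PY:YE = 4:1 ⇒ Y = (-6, -7/5)
3. U is the centroid of triangle YQL ⇒ U = (-5/3, -7/15)
line RU meets QL at W = (-10/13, 0)
U = R + t·(W−R) with t = 52/45, so RU:UW = 52/45:-7/45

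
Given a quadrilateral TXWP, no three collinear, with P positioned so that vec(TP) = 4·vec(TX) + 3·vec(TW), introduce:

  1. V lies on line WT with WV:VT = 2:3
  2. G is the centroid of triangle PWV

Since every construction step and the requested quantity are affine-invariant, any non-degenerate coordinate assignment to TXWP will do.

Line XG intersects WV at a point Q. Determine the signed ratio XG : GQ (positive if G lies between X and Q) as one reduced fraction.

XG:GQ = -1/4

Choose coordinates T = (0, 0), X = (1, 0), W = (0, 1), P = (4, 3).
1. V lies on line WT with WV:VT = 2:3 ⇒ V = (0, 3/5)
2. G is the centroid of triangle PWV ⇒ G = (4/3, 23/15)
line XG meets WV at Q = (0, -23/5)
G = X + t·(Q−X) with t = -1/3, so XG:GQ = -1/3:4/3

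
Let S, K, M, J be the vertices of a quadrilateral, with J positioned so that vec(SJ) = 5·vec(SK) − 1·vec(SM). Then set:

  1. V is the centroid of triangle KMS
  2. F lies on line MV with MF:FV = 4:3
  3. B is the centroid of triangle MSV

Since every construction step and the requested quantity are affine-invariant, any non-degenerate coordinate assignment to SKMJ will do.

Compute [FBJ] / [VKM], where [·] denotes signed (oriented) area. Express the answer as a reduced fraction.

[FBJ]:[VKM] = 61/21

Choose coordinates S = (0, 0), K = (1, 0), M = (0, 1), J = (5, -1).
1. V is the centroid of triangle KMS ⇒ V = (1/3, 1/3)
2. F lies on line MV with MF:FV = 4:3 ⇒ F = (4/21, 13/21)
3. B is the centroid of triangle MSV ⇒ B = (1/9, 4/9)
2·[FBJ] = 61/63, 2·[VKM] = 1/3
[FBJ]:[VKM] = 61/63:1/3 = 61/21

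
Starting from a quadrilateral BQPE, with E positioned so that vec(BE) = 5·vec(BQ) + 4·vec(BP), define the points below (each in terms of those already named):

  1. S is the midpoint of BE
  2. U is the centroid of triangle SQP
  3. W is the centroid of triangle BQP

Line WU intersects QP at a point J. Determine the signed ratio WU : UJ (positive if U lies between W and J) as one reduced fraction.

Work in coordinates with B = (0, 0), Q = (1, 0), P = (0, 1), E = (5, 4).
1. S is the midpoint of BE ⇒ S = (5/2, 2)
2. U is the centroid of triangle SQP ⇒ U = (7/6, 1)
3. W is the centroid of triangle BQP ⇒ W = (1/3, 1/3)
line WU meets QP at J = (14/27, 13/27)
U = W + t·(J−W) with t = 9/2, so WU:UJ = 9/2:-7/2

WU:UJ = -9/7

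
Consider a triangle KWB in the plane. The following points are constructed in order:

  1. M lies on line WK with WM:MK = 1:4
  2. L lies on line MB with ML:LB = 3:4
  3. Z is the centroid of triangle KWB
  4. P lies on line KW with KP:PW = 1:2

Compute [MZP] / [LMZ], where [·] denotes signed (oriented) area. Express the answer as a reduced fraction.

[MZP]:[LMZ] = -49/27

Set K = (0, 0), W = (1, 0), B = (0, 1); any affine frame gives the same invariant.
1. M lies on line WK with WM:MK = 1:4 ⇒ M = (4/5, 0)
2. L lies on line MB with ML:LB = 3:4 ⇒ L = (16/35, 3/7)
3. Z is the centroid of triangle KWB ⇒ Z = (1/3, 1/3)
4. P lies on line KW with KP:PW = 1:2 ⇒ P = (1/3, 0)
2·[MZP] = 7/45, 2·[LMZ] = -3/35
[MZP]:[LMZ] = 7/45:-3/35 = -49/27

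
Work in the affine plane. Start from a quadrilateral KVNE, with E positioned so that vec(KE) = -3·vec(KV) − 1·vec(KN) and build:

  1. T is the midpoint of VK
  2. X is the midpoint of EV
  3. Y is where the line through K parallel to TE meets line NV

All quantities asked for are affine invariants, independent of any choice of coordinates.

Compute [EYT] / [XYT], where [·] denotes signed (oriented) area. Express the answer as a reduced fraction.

[EYT]:[XYT] = 18/7

Set K = (0, 0), V = (1, 0), N = (0, 1), E = (-3, -1); any affine frame gives the same invariant.
1. T is the midpoint of VK ⇒ T = (1/2, 0)
2. X is the midpoint of EV ⇒ X = (-1, -1/2)
3. Y is where the line through K parallel to TE meets line NV ⇒ Y = (7/9, 2/9)
2·[EYT] = -1/2, 2·[XYT] = -7/36
[EYT]:[XYT] = -1/2:-7/36 = 18/7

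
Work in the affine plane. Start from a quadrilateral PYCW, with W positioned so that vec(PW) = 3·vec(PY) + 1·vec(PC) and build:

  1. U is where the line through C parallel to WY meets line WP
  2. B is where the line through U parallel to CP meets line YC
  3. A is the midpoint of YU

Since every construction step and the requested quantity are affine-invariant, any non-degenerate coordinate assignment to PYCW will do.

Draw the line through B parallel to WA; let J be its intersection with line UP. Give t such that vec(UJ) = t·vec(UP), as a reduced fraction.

t = -99/2

Choose coordinates P = (0, 0), Y = (1, 0), C = (0, 1), W = (3, 1).
1. U is where the line through C parallel to WY meets line WP ⇒ U = (-6, -2)
2. B is where the line through U parallel to CP meets line YC ⇒ B = (-6, 7)
3. A is the midpoint of YU ⇒ A = (-5/2, -1)
through B parallel to WA: direction (-11/2, -2); meets UP at J = (-303, -101)
J = U + t·(P−U) with t = -99/2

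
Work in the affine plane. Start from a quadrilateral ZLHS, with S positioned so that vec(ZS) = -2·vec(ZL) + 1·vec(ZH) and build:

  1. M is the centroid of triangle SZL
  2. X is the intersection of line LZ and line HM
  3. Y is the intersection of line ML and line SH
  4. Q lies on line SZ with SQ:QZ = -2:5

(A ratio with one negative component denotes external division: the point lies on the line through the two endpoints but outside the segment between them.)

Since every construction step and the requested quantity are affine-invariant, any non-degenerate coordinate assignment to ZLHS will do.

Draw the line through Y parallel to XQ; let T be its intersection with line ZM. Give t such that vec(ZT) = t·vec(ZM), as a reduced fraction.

t = -39/7

Work in coordinates with Z = (0, 0), L = (1, 0), H = (0, 1), S = (-2, 1).
1. M is the centroid of triangle SZL ⇒ M = (-1/3, 1/3)
2. X is the intersection of line LZ and line HM ⇒ X = (-1/2, 0)
3. Y is the intersection of line ML and line SH ⇒ Y = (-3, 1)
4. Q lies on line SZ with SQ:QZ = -2:5 ⇒ Q = (-10/3, 5/3)
through Y parallel to XQ: direction (-17/6, 5/3); meets ZM at T = (13/7, -13/7)
T = Z + t·(M−Z) with t = -39/7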